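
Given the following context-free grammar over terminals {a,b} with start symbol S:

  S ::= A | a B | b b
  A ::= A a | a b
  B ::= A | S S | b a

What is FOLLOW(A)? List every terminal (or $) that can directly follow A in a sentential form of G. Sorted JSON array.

Compute FIRST by fixpoint:
round 1:
  A via A→a b: +{a}
  B via B→A: +{a}
  B via B→b a: +{b}
  S via S→A: +{a}
  S via S→b b: +{b}
  S: {a,b}  A: {a}  B: {a,b}
round 2: (stable)
  S: {a,b}  A: {a}  B: {a,b}

FOLLOW iteration:
initialize: $ ∈ FOLLOW(S)
iter 1:
  A→A a: FOLLOW(A) ⊇ FIRST(a) = {a}; new: +{a}
  B→S S: FOLLOW(S) ⊇ FIRST(S) = {a,b}; new: +{a,b}
  S→A: FOLLOW(A) ⊇ FOLLOW(S) ⊇ {$,a,b}; new: +{$,b}
  S→a B: FOLLOW(B) ⊇ FOLLOW(S) ⊇ {$,a,b}; new: +{$,a,b}
  FOLLOW(S)={$,a,b}  FOLLOW(A)={$,a,b}  FOLLOW(B)={$,a,b}
iter 2: — fixpoint
  FOLLOW(S)={$,a,b}  FOLLOW(A)={$,a,b}  FOLLOW(B)={$,a,b}

FOLLOW(A) = ["$", "a", "b"]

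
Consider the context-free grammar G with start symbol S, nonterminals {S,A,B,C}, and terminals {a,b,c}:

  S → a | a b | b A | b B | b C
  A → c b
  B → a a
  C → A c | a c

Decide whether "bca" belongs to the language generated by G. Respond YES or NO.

Convert to CNF:
  S -> T1 A | T1 B | T1 C | T2 T1 | a
  A -> T0 T1
  B -> T2 T2
  C -> A T0 | T2 T0
  T0 -> c
  T1 -> b
  T2 -> a

CYK fill:
  T[0,0] 'b' = {T1}  orig:{}
  T[1,1] 'c' = {T0}  orig:{}
  T[2,2] 'a' = {S,T2}  orig:{S}
  T[0,1] 'bc' = ∅
  T[1,2] 'ca' = ∅
  T[0,2] 'bca' = ∅

S ∉ T[0,2] ⇒ NO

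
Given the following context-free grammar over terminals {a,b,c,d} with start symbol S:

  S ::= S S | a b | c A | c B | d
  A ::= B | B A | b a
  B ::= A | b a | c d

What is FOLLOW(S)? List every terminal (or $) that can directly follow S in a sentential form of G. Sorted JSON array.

FIRST sets, iterate to fixpoint:
[1]
  A via A→b a: +{b}
  B via B→A: +{b}
  B via B→c d: +{c}
  S via S→a b: +{a}
  S via S→c A: +{c}
  S via S→d: +{d}
  S: {a,c,d}  A: {b}  B: {b,c}
[2]
  A via A→B: +{c}
  S: {a,c,d}  A: {b,c}  B: {b,c}
[3] (no change)
  S: {a,c,d}  A: {b,c}  B: {b,c}

FOLLOW iteration:
seed FOLLOW(S) with $
[1]
  A→B A: FOLLOW(B) ⊇ FIRST(A) = {b,c}; new: +{b,c}
  B→A: FOLLOW(A) ⊇ FOLLOW(B) ⊇ {b,c}; new: +{b,c}
  S→S S: FOLLOW(S) ⊇ FIRST(S) = {a,c,d}; new: +{a,c,d}
  S→c A: FOLLOW(A) ⊇ FOLLOW(S) ⊇ {$,a,c,d}; new: +{$,a,d}
  S→c B: FOLLOW(B) ⊇ FOLLOW(S) ⊇ {$,a,c,d}; new: +{$,a,d}
  FOLLOW[S]={$,a,c,d}  FOLLOW[A]={$,a,b,c,d}  FOLLOW[B]={$,a,b,c,d}
[2] (no change)
  FOLLOW[S]={$,a,c,d}  FOLLOW[A]={$,a,b,c,d}  FOLLOW[B]={$,a,b,c,d}

FOLLOW(S) = ["$", "a", "c", "d"]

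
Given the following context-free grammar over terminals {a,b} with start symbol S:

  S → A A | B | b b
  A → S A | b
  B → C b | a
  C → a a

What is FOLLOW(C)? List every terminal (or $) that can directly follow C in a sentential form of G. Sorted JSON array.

FIRST sets, iterate to fixpoint:
[1]
  A via A→b: +{b}
  B via B→a: +{a}
  C via C→a a: +{a}
  S via S→A A: +{b}
  S via S→B: +{a}
  S: {a,b}  A: {b}  B: {a}  C: {a}
[2]
  A via A→S A: +{a}
  S: {a,b}  A: {a,b}  B: {a}  C: {a}
[3] (no change)
  S: {a,b}  A: {a,b}  B: {a}  C: {a}

FOLLOW sets:
initialize: $ ∈ FOLLOW(S)
round 1:
  A→S A: FOLLOW(S) ⊇ FIRST(A) = {a,b}; new: +{a,b}
  B→C b: FOLLOW(C) ⊇ FIRST(b) = {b}; new: +{b}
  S→A A: FOLLOW(A) ⊇ FIRST(A) = {a,b}; new: +{a,b}
  S→A A: FOLLOW(A) ⊇ FOLLOW(S) ⊇ {$,a,b}; new: +{$}
  S→B: FOLLOW(B) ⊇ FOLLOW(S) ⊇ {$,a,b}; new: +{$,a,b}
  FOLLOW[S]={$,a,b}  FOLLOW[A]={$,a,b}  FOLLOW[B]={$,a,b}  FOLLOW[C]={b}
round 2: (no change)
  FOLLOW[S]={$,a,b}  FOLLOW[A]={$,a,b}  FOLLOW[B]={$,a,b}  FOLLOW[C]={b}

FOLLOW(C) = ["b"]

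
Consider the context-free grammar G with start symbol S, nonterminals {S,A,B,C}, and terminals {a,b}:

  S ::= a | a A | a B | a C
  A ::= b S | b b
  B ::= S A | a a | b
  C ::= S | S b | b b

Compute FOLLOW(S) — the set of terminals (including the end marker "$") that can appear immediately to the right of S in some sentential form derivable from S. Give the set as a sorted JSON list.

FIRST sets, iterate to fixpoint:
[1]
  A via A→b S: +{b}
  B via B→a a: +{a}
  B via B→b: +{b}
  C via C→b b: +{b}
  S via S→a: +{a}
  FIRST[S]={a}  FIRST[A]={b}  FIRST[B]={a,b}  FIRST[C]={b}
[2]
  C via C→S: +{a}
  FIRST[S]={a}  FIRST[A]={b}  FIRST[B]={a,b}  FIRST[C]={a,b}
[3] — fixpoint
  FIRST[S]={a}  FIRST[A]={b}  FIRST[B]={a,b}  FIRST[C]={a,b}

FOLLOW iteration:
seed FOLLOW(S) with $
iter 1:
  B→S A: FOLLOW(S) ⊇ FIRST(A) = {b}; new: +{b}
  S→a A: FOLLOW(A) ⊇ FOLLOW(S) ⊇ {$,b}; new: +{$,b}
  S→a B: FOLLOW(B) ⊇ FOLLOW(S) ⊇ {$,b}; new: +{$,b}
  S→a C: FOLLOW(C) ⊇ FOLLOW(S) ⊇ {$,b}; new: +{$,b}
  FOLLOW[S]={$,b}  FOLLOW[A]={$,b}  FOLLOW[B]={$,b}  FOLLOW[C]={$,b}
iter 2: (stable)
  FOLLOW[S]={$,b}  FOLLOW[A]={$,b}  FOLLOW[B]={$,b}  FOLLOW[C]={$,b}

FOLLOW(S) = ["$", "b"]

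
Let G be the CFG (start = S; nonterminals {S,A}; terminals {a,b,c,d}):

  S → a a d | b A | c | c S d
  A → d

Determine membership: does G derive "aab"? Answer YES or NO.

Convert to CNF:
  S -> T0 X4 | T2 A | T3 X5 | c
  A -> d
  T0 -> a
  T1 -> d
  T2 -> b
  T3 -> c
  X4 -> T0 T1
  X5 -> S T1

CYK fill:
  cell(0,0) a: {T0}  orig:{}
  cell(1,1) a: {T0}  orig:{}
  cell(2,2) b: {T2}  orig:{}
  cell(0,1) aa: ∅
  cell(1,2) ab: ∅
  cell(0,2) aab: ∅

S ∉ T[0,2] ⇒ NO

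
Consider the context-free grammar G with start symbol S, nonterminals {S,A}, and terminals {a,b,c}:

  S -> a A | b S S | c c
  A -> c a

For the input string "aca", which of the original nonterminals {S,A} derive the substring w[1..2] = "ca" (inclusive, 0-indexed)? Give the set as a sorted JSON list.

Convert to CNF:
  S -> T0 T0 | T1 A | T2 X3
  A -> T0 T1
  T0 -> c
  T1 -> a
  T2 -> b
  X3 -> S S

CYK table (by increasing span) — only the sub-triangle for w[1..2]:
  cell(1,1) c: {T0}  orig:{}
  cell(2,2) a: {T1}  orig:{}
  cell(1,2) ca: {A}

Original NTs in T[1,2] deriving "ca": ["A"]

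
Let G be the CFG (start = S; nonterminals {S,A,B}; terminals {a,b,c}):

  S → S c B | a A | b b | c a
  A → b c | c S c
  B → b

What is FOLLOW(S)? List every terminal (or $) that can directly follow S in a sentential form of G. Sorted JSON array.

FIRST iteration:
round 1:
  A via A→b c: +{b}
  A via A→c S c: +{c}
  B via B→b: +{b}
  S via S→a A: +{a}
  S via S→b b: +{b}
  S via S→c a: +{c}
  FIRST(S)={a,b,c}  FIRST(A)={b,c}  FIRST(B)={b}
round 2: (no change)
  FIRST(S)={a,b,c}  FIRST(A)={b,c}  FIRST(B)={b}

FOLLOW iteration:
FOLLOW(S) := {$}
pass 1:
  A→c S c: FOLLOW(S) ⊇ FIRST(c) = {c}; new: +{c}
  S→S c B: FOLLOW(B) ⊇ FOLLOW(S) ⊇ {$,c}; new: +{$,c}
  S→a A: FOLLOW(A) ⊇ FOLLOW(S) ⊇ {$,c}; new: +{$,c}
  S: {$,c}  A: {$,c}  B: {$,c}
pass 2: (stable)
  S: {$,c}  A: {$,c}  B: {$,c}

FOLLOW(S) = ["$", "c"]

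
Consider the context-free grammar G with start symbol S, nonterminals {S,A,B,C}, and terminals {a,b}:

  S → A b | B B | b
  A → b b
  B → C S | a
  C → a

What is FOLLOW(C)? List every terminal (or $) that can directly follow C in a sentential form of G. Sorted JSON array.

FIRST iteration:
iter 1:
  A via A→b b: +{b}
  B via B→a: +{a}
  C via C→a: +{a}
  S via S→A b: +{b}
  S via S→B B: +{a}
  S: {a,b}  A: {b}  B: {a}  C: {a}
iter 2: — fixpoint
  S: {a,b}  A: {b}  B: {a}  C: {a}

FOLLOW sets:
seed FOLLOW(S) with $
round 1:
  B→C S: FOLLOW(C) ⊇ FIRST(S) = {a,b}; new: +{a,b}
  S→A b: FOLLOW(A) ⊇ FIRST(b) = {b}; new: +{b}
  S→B B: FOLLOW(B) ⊇ FIRST(B) = {a}; new: +{a}
  S→B B: FOLLOW(B) ⊇ FOLLOW(S) ⊇ {$}; new: +{$}
  S: {$}  A: {b}  B: {$,a}  C: {a,b}
round 2:
  B→C S: FOLLOW(S) ⊇ FOLLOW(B) ⊇ {$,a}; new: +{a}
  S: {$,a}  A: {b}  B: {$,a}  C: {a,b}
round 3: (no change)
  S: {$,a}  A: {b}  B: {$,a}  C: {a,b}

FOLLOW(C) = ["a", "b"]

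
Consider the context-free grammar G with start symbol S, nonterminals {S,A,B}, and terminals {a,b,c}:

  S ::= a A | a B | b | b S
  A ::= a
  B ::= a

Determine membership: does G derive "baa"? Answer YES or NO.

Convert to CNF:
  S -> T0 A | T0 B | T1 S | b
  A -> a
  B -> a
  T0 -> a
  T1 -> b

CYK table (by increasing span):
  T[0,0] 'b' = {S,T1}  orig:{S}
  T[1,1] 'a' = {A,B,T0}  orig:{A,B}
  T[2,2] 'a' = {A,B,T0}  orig:{A,B}
  T[0,1] 'ba' = ∅
  T[1,2] 'aa' = {S}
  T[0,2] 'baa' = {S}

S ∈ T[0,2] ⇒ YES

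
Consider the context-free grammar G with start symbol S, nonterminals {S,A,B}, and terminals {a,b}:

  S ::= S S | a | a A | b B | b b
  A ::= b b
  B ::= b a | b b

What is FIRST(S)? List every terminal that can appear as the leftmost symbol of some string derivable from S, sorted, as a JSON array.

FIRST iteration:
round 1:
  A via A→b b: +{b}
  B via B→b a: +{b}
  S via S→a: +{a}
  S via S→b B: +{b}
  S: {a,b}  A: {b}  B: {b}
round 2: — fixpoint
  S: {a,b}  A: {b}  B: {b}

FIRST(S) = ["a", "b"]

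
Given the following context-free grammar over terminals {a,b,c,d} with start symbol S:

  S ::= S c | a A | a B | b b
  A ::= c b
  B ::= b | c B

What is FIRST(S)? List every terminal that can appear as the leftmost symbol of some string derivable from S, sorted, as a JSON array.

FIRST sets, iterate to fixpoint:
pass 1:
  A via A→c b: +{c}
  B via B→b: +{b}
  B via B→c B: +{c}
  S via S→a A: +{a}
  S via S→b b: +{b}
  S: {a,b}  A: {c}  B: {b,c}
pass 2: — fixpoint
  S: {a,b}  A: {c}  B: {b,c}

FIRST(S) = ["a", "b"]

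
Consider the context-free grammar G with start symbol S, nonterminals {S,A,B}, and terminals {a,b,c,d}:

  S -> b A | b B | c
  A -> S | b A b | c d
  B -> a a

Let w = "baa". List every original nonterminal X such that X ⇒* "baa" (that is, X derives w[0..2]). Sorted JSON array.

CNF form of G:
  S -> T0 A | T0 B | c
  A -> T0 A | T0 B | T0 X4 | T1 T2 | c
  B -> T3 T3
  T0 -> b
  T1 -> c
  T2 -> d
  T3 -> a
  X4 -> A T0

CYK table (by increasing span) (cells [i..j] with 0 ≤ i ≤ j ≤ 2 only):
  [0..0]={T0}  "b"  orig:{}
  [1..1]={T3}  "a"  orig:{}
  [2..2]={T3}  "a"  orig:{}
  [0..1]=∅  "ba"
  [1..2]={B}  "aa"
  [0..2]={A,S}  "baa"

Original NTs in T[0,2] deriving "baa": ["A", "S"]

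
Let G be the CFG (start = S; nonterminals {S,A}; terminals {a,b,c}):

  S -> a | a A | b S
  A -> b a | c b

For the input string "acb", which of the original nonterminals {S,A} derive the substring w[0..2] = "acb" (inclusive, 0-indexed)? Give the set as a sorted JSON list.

CNF form of G:
  S -> T0 S | T1 A | a
  A -> T0 T1 | T2 T0
  T0 -> b
  T1 -> a
  T2 -> c

CYK table (by increasing span) — only the sub-triangle for w[0..2]:
  T[0,0] 'a' = {S,T1}  orig:{S}
  T[1,1] 'c' = {T2}  orig:{}
  T[2,2] 'b' = {T0}  orig:{}
  T[0,1] 'ac' = ∅
  T[1,2] 'cb' = {A}
  T[0,2] 'acb' = {S}

Original NTs in T[0,2] deriving "acb": ["S"]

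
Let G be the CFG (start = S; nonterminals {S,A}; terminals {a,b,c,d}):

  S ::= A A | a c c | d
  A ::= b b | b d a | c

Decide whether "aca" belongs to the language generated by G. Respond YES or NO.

CNF form of G:
  S -> A A | T2 X5 | d
  A -> T0 T0 | T0 X4 | c
  T0 -> b
  T1 -> d
  T2 -> a
  T3 -> c
  X4 -> T1 T2
  X5 -> T3 T3

CYK fill:
  T[0,0] 'a' = {T2}  orig:{}
  T[1,1] 'c' = {A,T3}  orig:{A}
  T[2,2] 'a' = {T2}  orig:{}
  T[0,1] 'ac' = ∅
  T[1,2] 'ca' = ∅
  T[0,2] 'aca' = ∅

S ∉ T[0,2] ⇒ NO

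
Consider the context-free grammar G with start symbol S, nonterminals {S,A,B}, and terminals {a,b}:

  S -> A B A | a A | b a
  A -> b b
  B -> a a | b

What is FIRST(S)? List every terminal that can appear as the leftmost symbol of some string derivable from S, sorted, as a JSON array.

Compute FIRST by fixpoint:
[1]
  A via A→b b: +{b}
  B via B→a a: +{a}
  B via B→b: +{b}
  S via S→A B A: +{b}
  S via S→a A: +{a}
  FIRST[S]={a,b}  FIRST[A]={b}  FIRST[B]={a,b}
[2] done
  FIRST[S]={a,b}  FIRST[A]={b}  FIRST[B]={a,b}

FIRST(S) = ["a", "b"]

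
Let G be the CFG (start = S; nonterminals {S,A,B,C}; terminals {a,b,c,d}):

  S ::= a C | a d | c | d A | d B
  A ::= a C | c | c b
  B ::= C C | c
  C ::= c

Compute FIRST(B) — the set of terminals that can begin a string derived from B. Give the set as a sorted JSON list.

FIRST sets, iterate to fixpoint:
iter 1:
  A via A→a C: +{a}
  A via A→c: +{c}
  B via B→c: +{c}
  C via C→c: +{c}
  S via S→a C: +{a}
  S via S→c: +{c}
  S via S→d A: +{d}
  S: {a,c,d}  A: {a,c}  B: {c}  C: {c}
iter 2: (no change)
  S: {a,c,d}  A: {a,c}  B: {c}  C: {c}

FIRST(B) = ["c"]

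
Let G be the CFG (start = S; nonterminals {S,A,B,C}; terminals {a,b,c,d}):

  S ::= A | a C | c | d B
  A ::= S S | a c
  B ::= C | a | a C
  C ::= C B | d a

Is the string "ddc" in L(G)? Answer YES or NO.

Convert to CNF:
  S -> S S | T0 C | T0 T1 | T2 B | c
  A -> S S | T0 T1
  B -> C B | T0 C | T2 T0 | a
  C -> C B | T2 T0
  T0 -> a
  T1 -> c
  T2 -> d

CYK fill:
  cell(0,0) d: {T2}  orig:{}
  cell(1,1) d: {T2}  orig:{}
  cell(2,2) c: {S,T1}  orig:{S}
  cell(0,1) dd: ∅
  cell(1,2) dc: ∅
  cell(0,2) ddc: ∅

S ∉ T[0,2] ⇒ NO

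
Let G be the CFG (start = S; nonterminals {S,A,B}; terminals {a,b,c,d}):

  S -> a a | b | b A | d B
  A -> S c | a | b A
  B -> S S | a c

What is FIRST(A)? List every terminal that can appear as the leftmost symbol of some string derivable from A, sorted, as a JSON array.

FIRST sets, iterate to fixpoint:
iter 1:
  A via A→a: +{a}
  A via A→b A: +{b}
  B via B→a c: +{a}
  S via S→a a: +{a}
  S via S→b: +{b}
  S via S→d B: +{d}
  S: {a,b,d}  A: {a,b}  B: {a}
iter 2:
  A via A→S c: +{d}
  B via B→S S: +{b,d}
  S: {a,b,d}  A: {a,b,d}  B: {a,b,d}
iter 3: (stable)
  S: {a,b,d}  A: {a,b,d}  B: {a,b,d}

FIRST(A) = ["a", "b", "d"]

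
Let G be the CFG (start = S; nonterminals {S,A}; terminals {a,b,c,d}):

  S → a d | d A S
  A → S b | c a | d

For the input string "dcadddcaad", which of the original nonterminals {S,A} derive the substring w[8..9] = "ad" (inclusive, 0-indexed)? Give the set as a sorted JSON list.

CNF form of G:
  S -> T2 T3 | T3 X4
  A -> S T0 | T1 T2 | d
  T0 -> b
  T1 -> c
  T2 -> a
  T3 -> d
  X4 -> A S

CYK table (by increasing span) — only the sub-triangle for w[8..9]:
  T[8,8] 'a' = {T2}  orig:{}
  T[9,9] 'd' = {A,T3}  orig:{A}
  T[8,9] 'ad' = {S}

Original NTs in T[8,9] deriving "ad": ["S"]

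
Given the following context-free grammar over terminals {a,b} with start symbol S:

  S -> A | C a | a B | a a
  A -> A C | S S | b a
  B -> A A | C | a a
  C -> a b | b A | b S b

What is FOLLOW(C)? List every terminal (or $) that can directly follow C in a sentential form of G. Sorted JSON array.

FIRST sets, iterate to fixpoint:
round 1:
  A via A→b a: +{b}
  B via B→A A: +{b}
  B via B→a a: +{a}
  C via C→a b: +{a}
  C via C→b A: +{b}
  S via S→A: +{b}
  S via S→C a: +{a}
  S: {a,b}  A: {b}  B: {a,b}  C: {a,b}
round 2:
  A via A→S S: +{a}
  S: {a,b}  A: {a,b}  B: {a,b}  C: {a,b}
round 3: (stable)
  S: {a,b}  A: {a,b}  B: {a,b}  C: {a,b}

Compute FOLLOW by fixpoint:
seed FOLLOW(S) with $
pass 1:
  A→A C: FOLLOW(A) ⊇ FIRST(C) = {a,b}; new: +{a,b}
  A→A C: FOLLOW(C) ⊇ FOLLOW(A) ⊇ {a,b}; new: +{a,b}
  A→S S: FOLLOW(S) ⊇ FIRST(S) = {a,b}; new: +{a,b}
  S→A: FOLLOW(A) ⊇ FOLLOW(S) ⊇ {$,a,b}; new: +{$}
  S→a B: FOLLOW(B) ⊇ FOLLOW(S) ⊇ {$,a,b}; new: +{$,a,b}
  S: {$,a,b}  A: {$,a,b}  B: {$,a,b}  C: {a,b}
pass 2:
  A→A C: FOLLOW(C) ⊇ FOLLOW(A) ⊇ {$,a,b}; new: +{$}
  S: {$,a,b}  A: {$,a,b}  B: {$,a,b}  C: {$,a,b}
pass 3: done
  S: {$,a,b}  A: {$,a,b}  B: {$,a,b}  C: {$,a,b}

FOLLOW(C) = ["$", "a", "b"]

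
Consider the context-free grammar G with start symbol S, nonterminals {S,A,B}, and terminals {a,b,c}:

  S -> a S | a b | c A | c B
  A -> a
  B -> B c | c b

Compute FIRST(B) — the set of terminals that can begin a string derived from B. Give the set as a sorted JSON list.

FIRST iteration:
iter 1:
  A via A→a: +{a}
  B via B→c b: +{c}
  S via S→a S: +{a}
  S via S→c A: +{c}
  FIRST[S]={a,c}  FIRST[A]={a}  FIRST[B]={c}
iter 2: done
  FIRST[S]={a,c}  FIRST[A]={a}  FIRST[B]={c}

FIRST(B) = ["c"]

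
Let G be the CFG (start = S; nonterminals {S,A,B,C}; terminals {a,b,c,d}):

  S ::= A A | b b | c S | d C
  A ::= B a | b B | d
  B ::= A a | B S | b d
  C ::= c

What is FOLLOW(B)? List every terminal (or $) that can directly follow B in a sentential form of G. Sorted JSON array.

Compute FIRST by fixpoint:
round 1:
  A via A→b B: +{b}
  A via A→d: +{d}
  B via B→A a: +{b,d}
  C via C→c: +{c}
  S via S→A A: +{b,d}
  S via S→c S: +{c}
  S: {b,c,d}  A: {b,d}  B: {b,d}  C: {c}
round 2: (no change)
  S: {b,c,d}  A: {b,d}  B: {b,d}  C: {c}

FOLLOW iteration:
FOLLOW(S) := {$}
round 1:
  A→B a: FOLLOW(B) ⊇ FIRST(a) = {a}; new: +{a}
  B→A a: FOLLOW(A) ⊇ FIRST(a) = {a}; new: +{a}
  B→B S: FOLLOW(B) ⊇ FIRST(S) = {b,c,d}; new: +{b,c,d}
  B→B S: FOLLOW(S) ⊇ FOLLOW(B) ⊇ {a,b,c,d}; new: +{a,b,c,d}
  S→A A: FOLLOW(A) ⊇ FIRST(A) = {b,d}; new: +{b,d}
  S→A A: FOLLOW(A) ⊇ FOLLOW(S) ⊇ {$,a,b,c,d}; new: +{$,c}
  S→d C: FOLLOW(C) ⊇ FOLLOW(S) ⊇ {$,a,b,c,d}; new: +{$,a,b,c,d}
  S: {$,a,b,c,d}  A: {$,a,b,c,d}  B: {a,b,c,d}  C: {$,a,b,c,d}
round 2:
  A→b B: FOLLOW(B) ⊇ FOLLOW(A) ⊇ {$,a,b,c,d}; new: +{$}
  S: {$,a,b,c,d}  A: {$,a,b,c,d}  B: {$,a,b,c,d}  C: {$,a,b,c,d}
round 3: done
  S: {$,a,b,c,d}  A: {$,a,b,c,d}  B: {$,a,b,c,d}  C: {$,a,b,c,d}

FOLLOW(B) = ["$", "a", "b", "c", "d"]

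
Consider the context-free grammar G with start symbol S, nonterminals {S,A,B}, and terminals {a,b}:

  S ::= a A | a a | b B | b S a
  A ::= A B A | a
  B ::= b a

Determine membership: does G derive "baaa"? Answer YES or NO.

CNF form of G:
  S -> T0 B | T0 X3 | T1 A | T1 T1
  A -> A X2 | a
  B -> T0 T1
  T0 -> b
  T1 -> a
  X2 -> B A
  X3 -> S T1

Fill CYK table bottom-up:
  [0..0]={T0}  "b"  orig:{}
  [1..1]={A,T1}  "a"  orig:{A}
  [2..2]={A,T1}  "a"  orig:{A}
  [3..3]={A,T1}  "a"  orig:{A}
  [0..1]={B}  "ba"
  [1..2]={S}  "aa"
  [2..3]={S}  "aa"
  [0..2]={X2}  "baa"  orig:{}
  [1..3]={X3}  "aaa"  orig:{}
  [0..3]={S}  "baaa"

S ∈ T[0,3] ⇒ YES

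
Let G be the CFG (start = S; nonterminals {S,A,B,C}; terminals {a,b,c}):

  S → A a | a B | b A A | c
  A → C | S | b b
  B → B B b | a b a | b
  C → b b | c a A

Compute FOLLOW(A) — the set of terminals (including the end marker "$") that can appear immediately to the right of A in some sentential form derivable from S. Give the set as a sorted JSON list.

FIRST sets, iterate to fixpoint:
iter 1:
  A via A→b b: +{b}
  B via B→a b a: +{a}
  B via B→b: +{b}
  C via C→b b: +{b}
  C via C→c a A: +{c}
  S via S→A a: +{b}
  S via S→a B: +{a}
  S via S→c: +{c}
  FIRST(S)={a,b,c}  FIRST(A)={b}  FIRST(B)={a,b}  FIRST(C)={b,c}
iter 2:
  A via A→C: +{c}
  A via A→S: +{a}
  FIRST(S)={a,b,c}  FIRST(A)={a,b,c}  FIRST(B)={a,b}  FIRST(C)={b,c}
iter 3: (stable)
  FIRST(S)={a,b,c}  FIRST(A)={a,b,c}  FIRST(B)={a,b}  FIRST(C)={b,c}

FOLLOW sets:
initialize: $ ∈ FOLLOW(S)
round 1:
  B→B B b: FOLLOW(B) ⊇ FIRST(B) = {a,b}; new: +{a,b}
  S→A a: FOLLOW(A) ⊇ FIRST(a) = {a}; new: +{a}
  S→a B: FOLLOW(B) ⊇ FOLLOW(S) ⊇ {$}; new: +{$}
  S→b A A: FOLLOW(A) ⊇ FIRST(A) = {a,b,c}; new: +{b,c}
  S→b A A: FOLLOW(A) ⊇ FOLLOW(S) ⊇ {$}; new: +{$}
  FOLLOW[S]={$}  FOLLOW[A]={$,a,b,c}  FOLLOW[B]={$,a,b}  FOLLOW[C]={}
round 2:
  A→C: FOLLOW(C) ⊇ FOLLOW(A) ⊇ {$,a,b,c}; new: +{$,a,b,c}
  A→S: FOLLOW(S) ⊇ FOLLOW(A) ⊇ {$,a,b,c}; new: +{a,b,c}
  S→a B: FOLLOW(B) ⊇ FOLLOW(S) ⊇ {$,a,b,c}; new: +{c}
  FOLLOW[S]={$,a,b,c}  FOLLOW[A]={$,a,b,c}  FOLLOW[B]={$,a,b,c}  FOLLOW[C]={$,a,b,c}
round 3: — fixpoint
  FOLLOW[S]={$,a,b,c}  FOLLOW[A]={$,a,b,c}  FOLLOW[B]={$,a,b,c}  FOLLOW[C]={$,a,b,c}

FOLLOW(A) = ["$", "a", "b", "c"]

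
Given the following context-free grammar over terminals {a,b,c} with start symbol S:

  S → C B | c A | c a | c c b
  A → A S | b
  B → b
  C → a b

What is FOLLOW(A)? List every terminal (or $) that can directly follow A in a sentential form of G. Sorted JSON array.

Compute FIRST by fixpoint:
pass 1:
  A via A→b: +{b}
  B via B→b: +{b}
  C via C→a b: +{a}
  S via S→C B: +{a}
  S via S→c A: +{c}
  S: {a,c}  A: {b}  B: {b}  C: {a}
pass 2: — fixpoint
  S: {a,c}  A: {b}  B: {b}  C: {a}

FOLLOW iteration:
initialize: $ ∈ FOLLOW(S)
pass 1:
  A→A S: FOLLOW(A) ⊇ FIRST(S) = {a,c}; new: +{a,c}
  A→A S: FOLLOW(S) ⊇ FOLLOW(A) ⊇ {a,c}; new: +{a,c}
  S→C B: FOLLOW(C) ⊇ FIRST(B) = {b}; new: +{b}
  S→C B: FOLLOW(B) ⊇ FOLLOW(S) ⊇ {$,a,c}; new: +{$,a,c}
  S→c A: FOLLOW(A) ⊇ FOLLOW(S) ⊇ {$,a,c}; new: +{$}
  FOLLOW(S)={$,a,c}  FOLLOW(A)={$,a,c}  FOLLOW(B)={$,a,c}  FOLLOW(C)={b}
pass 2: done
  FOLLOW(S)={$,a,c}  FOLLOW(A)={$,a,c}  FOLLOW(B)={$,a,c}  FOLLOW(C)={b}

FOLLOW(A) = ["$", "a", "c"]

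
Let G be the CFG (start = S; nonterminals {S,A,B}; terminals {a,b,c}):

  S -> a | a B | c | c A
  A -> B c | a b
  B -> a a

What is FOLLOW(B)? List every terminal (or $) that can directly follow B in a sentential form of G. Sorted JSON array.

FIRST iteration:
[1]
  A via A→a b: +{a}
  B via B→a a: +{a}
  S via S→a: +{a}
  S via S→c: +{c}
  FIRST[S]={a,c}  FIRST[A]={a}  FIRST[B]={a}
[2] (no change)
  FIRST[S]={a,c}  FIRST[A]={a}  FIRST[B]={a}

FOLLOW sets:
seed FOLLOW(S) with $
[1]
  A→B c: FOLLOW(B) ⊇ FIRST(c) = {c}; new: +{c}
  S→a B: FOLLOW(B) ⊇ FOLLOW(S) ⊇ {$}; new: +{$}
  S→c A: FOLLOW(A) ⊇ FOLLOW(S) ⊇ {$}; new: +{$}
  FOLLOW(S)={$}  FOLLOW(A)={$}  FOLLOW(B)={$,c}
[2] (stable)
  FOLLOW(S)={$}  FOLLOW(A)={$}  FOLLOW(B)={$,c}

FOLLOW(B) = ["$", "c"]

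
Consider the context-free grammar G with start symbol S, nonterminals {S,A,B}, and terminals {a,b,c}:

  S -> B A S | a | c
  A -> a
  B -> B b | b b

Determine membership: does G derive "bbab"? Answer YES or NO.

Convert to CNF:
  S -> B X1 | a | c
  A -> a
  B -> B T0 | T0 T0
  T0 -> b
  X1 -> A S

CYK fill:
  T[0,0] 'b' = {T0}  orig:{}
  T[1,1] 'b' = {T0}  orig:{}
  T[2,2] 'a' = {A,S}
  T[3,3] 'b' = {T0}  orig:{}
  T[0,1] 'bb' = {B}
  T[1,2] 'ba' = ∅
  T[2,3] 'ab' = ∅
  T[0,2] 'bba' = ∅
  T[1,3] 'bab' = ∅
  T[0,3] 'bbab' = ∅

S ∉ T[0,3] ⇒ NO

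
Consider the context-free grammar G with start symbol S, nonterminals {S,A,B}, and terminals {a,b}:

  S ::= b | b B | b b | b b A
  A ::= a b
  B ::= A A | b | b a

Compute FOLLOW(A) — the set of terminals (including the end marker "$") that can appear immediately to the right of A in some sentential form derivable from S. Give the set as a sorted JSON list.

Compute FIRST by fixpoint:
round 1:
  A via A→a b: +{a}
  B via B→A A: +{a}
  B via B→b: +{b}
  S via S→b: +{b}
  S: {b}  A: {a}  B: {a,b}
round 2: done
  S: {b}  A: {a}  B: {a,b}

FOLLOW sets:
FOLLOW(S) := {$}
round 1:
  B→A A: FOLLOW(A) ⊇ FIRST(A) = {a}; new: +{a}
  S→b B: FOLLOW(B) ⊇ FOLLOW(S) ⊇ {$}; new: +{$}
  S→b b A: FOLLOW(A) ⊇ FOLLOW(S) ⊇ {$}; new: +{$}
  FOLLOW(S)={$}  FOLLOW(A)={$,a}  FOLLOW(B)={$}
round 2: done
  FOLLOW(S)={$}  FOLLOW(A)={$,a}  FOLLOW(B)={$}

FOLLOW(A) = ["$", "a"]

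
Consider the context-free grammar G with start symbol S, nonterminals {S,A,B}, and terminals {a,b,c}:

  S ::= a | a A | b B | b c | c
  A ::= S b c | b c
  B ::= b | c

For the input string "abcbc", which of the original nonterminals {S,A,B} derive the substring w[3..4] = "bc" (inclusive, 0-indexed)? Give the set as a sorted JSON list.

CNF form of G:
  S -> T0 B | T0 T1 | T2 A | a | c
  A -> S X3 | T0 T1
  B -> b | c
  T0 -> b
  T1 -> c
  T2 -> a
  X3 -> T0 T1

Fill CYK table bottom-up (cells [i..j] with 3 ≤ i ≤ j ≤ 4 only):
  T[3,3] 'b' = {B,T0}  orig:{B}
  T[4,4] 'c' = {B,S,T1}  orig:{B,S}
  T[3,4] 'bc' = {A,S,X3}  orig:{A,S}

Original NTs in T[3,4] deriving "bc": ["A", "S"]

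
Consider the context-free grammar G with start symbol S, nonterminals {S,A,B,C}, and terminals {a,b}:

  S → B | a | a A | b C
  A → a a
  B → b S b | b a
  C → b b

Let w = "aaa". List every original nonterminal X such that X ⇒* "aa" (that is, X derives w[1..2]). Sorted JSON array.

CNF form of G:
  S -> T0 A | T1 C | T1 T0 | T1 X3 | a
  A -> T0 T0
  B -> T1 T0 | T1 X2
  C -> T1 T1
  T0 -> a
  T1 -> b
  X2 -> S T1
  X3 -> S T1

Fill CYK table bottom-up, restricted to cells inside w[1..2]:
  [1..1]={S,T0}  "a"  orig:{S}
  [2..2]={S,T0}  "a"  orig:{S}
  [1..2]={A}  "aa"

Original NTs in T[1,2] deriving "aa": ["A"]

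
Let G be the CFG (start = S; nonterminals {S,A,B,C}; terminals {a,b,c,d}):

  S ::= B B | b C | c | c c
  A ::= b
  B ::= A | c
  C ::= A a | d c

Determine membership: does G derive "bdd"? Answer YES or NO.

CNF form of G:
  S -> B B | T2 T2 | T3 C | c
  A -> b
  B -> b | c
  C -> A T0 | T1 T2
  T0 -> a
  T1 -> d
  T2 -> c
  T3 -> b

CYK table (by increasing span):
  [0..0]={A,B,T3}  "b"  orig:{A,B}
  [1..1]={T1}  "d"  orig:{}
  [2..2]={T1}  "d"  orig:{}
  [0..1]=∅  "bd"
  [1..2]=∅  "dd"
  [0..2]=∅  "bdd"

S ∉ T[0,2] ⇒ NO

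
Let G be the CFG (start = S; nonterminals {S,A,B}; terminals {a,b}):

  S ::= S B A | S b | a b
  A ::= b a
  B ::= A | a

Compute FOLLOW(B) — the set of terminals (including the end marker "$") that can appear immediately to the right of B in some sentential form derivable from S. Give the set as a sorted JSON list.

FIRST iteration:
iter 1:
  A via A→b a: +{b}
  B via B→A: +{b}
  B via B→a: +{a}
  S via S→a b: +{a}
  S: {a}  A: {b}  B: {a,b}
iter 2: done
  S: {a}  A: {b}  B: {a,b}

FOLLOW iteration:
FOLLOW(S) := {$}
round 1:
  S→S B A: FOLLOW(S) ⊇ FIRST(B) = {a,b}; new: +{a,b}
  S→S B A: FOLLOW(B) ⊇ FIRST(A) = {b}; new: +{b}
  S→S B A: FOLLOW(A) ⊇ FOLLOW(S) ⊇ {$,a,b}; new: +{$,a,b}
  FOLLOW[S]={$,a,b}  FOLLOW[A]={$,a,b}  FOLLOW[B]={b}
round 2: done
  FOLLOW[S]={$,a,b}  FOLLOW[A]={$,a,b}  FOLLOW[B]={b}

FOLLOW(B) = ["b"]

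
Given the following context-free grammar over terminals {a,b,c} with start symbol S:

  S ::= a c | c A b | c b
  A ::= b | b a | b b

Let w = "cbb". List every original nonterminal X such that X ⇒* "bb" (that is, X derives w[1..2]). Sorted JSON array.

Convert to CNF:
  S -> T1 T2 | T2 T0 | T2 X3
  A -> T0 T0 | T0 T1 | b
  T0 -> b
  T1 -> a
  T2 -> c
  X3 -> A T0

CYK table (by increasing span), restricted to cells inside w[1..2]:
  T[1,1] 'b' = {A,T0}  orig:{A}
  T[2,2] 'b' = {A,T0}  orig:{A}
  T[1,2] 'bb' = {A,X3}  orig:{A}

Original NTs in T[1,2] deriving "bb": ["A"]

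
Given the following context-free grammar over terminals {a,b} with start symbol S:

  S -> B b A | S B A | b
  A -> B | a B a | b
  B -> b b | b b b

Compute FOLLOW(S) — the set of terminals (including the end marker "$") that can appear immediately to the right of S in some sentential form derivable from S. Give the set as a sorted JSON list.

FIRST sets, iterate to fixpoint:
round 1:
  A via A→a B a: +{a}
  A via A→b: +{b}
  B via B→b b: +{b}
  S via S→B b A: +{b}
  S: {b}  A: {a,b}  B: {b}
round 2: — fixpoint
  S: {b}  A: {a,b}  B: {b}

FOLLOW sets:
seed FOLLOW(S) with $
iter 1:
  A→a B a: FOLLOW(B) ⊇ FIRST(a) = {a}; new: +{a}
  S→B b A: FOLLOW(B) ⊇ FIRST(b) = {b}; new: +{b}
  S→B b A: FOLLOW(A) ⊇ FOLLOW(S) ⊇ {$}; new: +{$}
  S→S B A: FOLLOW(S) ⊇ FIRST(B) = {b}; new: +{b}
  S→S B A: FOLLOW(A) ⊇ FOLLOW(S) ⊇ {$,b}; new: +{b}
  FOLLOW(S)={$,b}  FOLLOW(A)={$,b}  FOLLOW(B)={a,b}
iter 2:
  A→B: FOLLOW(B) ⊇ FOLLOW(A) ⊇ {$,b}; new: +{$}
  FOLLOW(S)={$,b}  FOLLOW(A)={$,b}  FOLLOW(B)={$,a,b}
iter 3: (stable)
  FOLLOW(S)={$,b}  FOLLOW(A)={$,b}  FOLLOW(B)={$,a,b}

FOLLOW(S) = ["$", "b"]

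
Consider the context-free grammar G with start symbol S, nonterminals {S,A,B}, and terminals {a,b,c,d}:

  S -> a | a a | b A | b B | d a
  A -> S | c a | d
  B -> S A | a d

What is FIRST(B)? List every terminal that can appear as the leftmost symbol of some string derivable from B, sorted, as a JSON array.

FIRST sets, iterate to fixpoint:
pass 1:
  A via A→c a: +{c}
  A via A→d: +{d}
  B via B→a d: +{a}
  S via S→a: +{a}
  S via S→b A: +{b}
  S via S→d a: +{d}
  FIRST(S)={a,b,d}  FIRST(A)={c,d}  FIRST(B)={a}
pass 2:
  A via A→S: +{a,b}
  B via B→S A: +{b,d}
  FIRST(S)={a,b,d}  FIRST(A)={a,b,c,d}  FIRST(B)={a,b,d}
pass 3: (stable)
  FIRST(S)={a,b,d}  FIRST(A)={a,b,c,d}  FIRST(B)={a,b,d}

FIRST(B) = ["a", "b", "d"]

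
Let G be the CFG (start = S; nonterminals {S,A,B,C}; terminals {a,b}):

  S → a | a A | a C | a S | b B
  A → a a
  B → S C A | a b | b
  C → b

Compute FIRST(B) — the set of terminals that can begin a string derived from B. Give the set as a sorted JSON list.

Compute FIRST by fixpoint:
iter 1:
  A via A→a a: +{a}
  B via B→a b: +{a}
  B via B→b: +{b}
  C via C→b: +{b}
  S via S→a: +{a}
  S via S→b B: +{b}
  S: {a,b}  A: {a}  B: {a,b}  C: {b}
iter 2: — fixpoint
  S: {a,b}  A: {a}  B: {a,b}  C: {b}

FIRST(B) = ["a", "b"]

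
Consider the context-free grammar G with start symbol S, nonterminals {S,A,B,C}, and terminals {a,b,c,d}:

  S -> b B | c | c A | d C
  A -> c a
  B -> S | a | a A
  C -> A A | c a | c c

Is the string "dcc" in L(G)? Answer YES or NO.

CNF form of G:
  S -> T0 A | T2 B | T3 C | c
  A -> T0 T1
  B -> T0 A | T1 A | T2 B | T3 C | a | c
  C -> A A | T0 T0 | T0 T1
  T0 -> c
  T1 -> a
  T2 -> b
  T3 -> d

CYK fill:
  T[0,0] 'd' = {T3}  orig:{}
  T[1,1] 'c' = {B,S,T0}  orig:{B,S}
  T[2,2] 'c' = {B,S,T0}  orig:{B,S}
  T[0,1] 'dc' = ∅
  T[1,2] 'cc' = {C}
  T[0,2] 'dcc' = {B,S}

S ∈ T[0,2] ⇒ YES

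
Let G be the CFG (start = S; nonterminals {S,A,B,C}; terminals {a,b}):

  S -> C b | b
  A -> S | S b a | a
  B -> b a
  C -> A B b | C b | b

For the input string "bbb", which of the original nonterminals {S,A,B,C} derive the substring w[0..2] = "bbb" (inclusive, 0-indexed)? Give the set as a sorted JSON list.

CNF form of G:
  S -> C T0 | b
  A -> C T0 | S X2 | a | b
  B -> T0 T1
  C -> A X3 | C T0 | b
  T0 -> b
  T1 -> a
  X2 -> T0 T1
  X3 -> B T0

CYK fill (cells [i..j] with 0 ≤ i ≤ j ≤ 2 only):
  [0..0]={A,C,S,T0}  "b"  orig:{A,C,S}
  [1..1]={A,C,S,T0}  "b"  orig:{A,C,S}
  [2..2]={A,C,S,T0}  "b"  orig:{A,C,S}
  [0..1]={A,C,S}  "bb"
  [1..2]={A,C,S}  "bb"
  [0..2]={A,C,S}  "bbb"

Original NTs in T[0,2] deriving "bbb": ["A", "C", "S"]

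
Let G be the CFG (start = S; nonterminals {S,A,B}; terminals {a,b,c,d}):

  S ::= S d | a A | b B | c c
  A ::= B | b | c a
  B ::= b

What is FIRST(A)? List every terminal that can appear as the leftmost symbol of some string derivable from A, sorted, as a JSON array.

FIRST sets, iterate to fixpoint:
pass 1:
  A via A→b: +{b}
  A via A→c a: +{c}
  B via B→b: +{b}
  S via S→a A: +{a}
  S via S→b B: +{b}
  S via S→c c: +{c}
  FIRST(S)={a,b,c}  FIRST(A)={b,c}  FIRST(B)={b}
pass 2: — fixpoint
  FIRST(S)={a,b,c}  FIRST(A)={b,c}  FIRST(B)={b}

FIRST(A) = ["b", "c"]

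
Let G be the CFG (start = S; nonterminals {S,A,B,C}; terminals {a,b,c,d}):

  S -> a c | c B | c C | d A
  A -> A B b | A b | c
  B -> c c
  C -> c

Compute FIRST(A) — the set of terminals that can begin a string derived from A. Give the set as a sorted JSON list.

FIRST sets, iterate to fixpoint:
[1]
  A via A→c: +{c}
  B via B→c c: +{c}
  C via C→c: +{c}
  S via S→a c: +{a}
  S via S→c B: +{c}
  S via S→d A: +{d}
  FIRST(S)={a,c,d}  FIRST(A)={c}  FIRST(B)={c}  FIRST(C)={c}
[2] (stable)
  FIRST(S)={a,c,d}  FIRST(A)={c}  FIRST(B)={c}  FIRST(C)={c}

FIRST(A) = ["c"]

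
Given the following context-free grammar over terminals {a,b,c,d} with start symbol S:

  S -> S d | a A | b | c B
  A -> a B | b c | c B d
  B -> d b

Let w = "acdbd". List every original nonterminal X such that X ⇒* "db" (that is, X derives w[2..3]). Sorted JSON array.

CNF form of G:
  S -> S T3 | T0 A | T2 B | b
  A -> T0 B | T1 T2 | T2 X4
  B -> T3 T1
  T0 -> a
  T1 -> b
  T2 -> c
  T3 -> d
  X4 -> B T3

Fill CYK table bottom-up — only the sub-triangle for w[2..3]:
  cell(2,2) d: {T3}  orig:{}
  cell(3,3) b: {S,T1}  orig:{S}
  cell(2,3) db: {B}

Original NTs in T[2,3] deriving "db": ["B"]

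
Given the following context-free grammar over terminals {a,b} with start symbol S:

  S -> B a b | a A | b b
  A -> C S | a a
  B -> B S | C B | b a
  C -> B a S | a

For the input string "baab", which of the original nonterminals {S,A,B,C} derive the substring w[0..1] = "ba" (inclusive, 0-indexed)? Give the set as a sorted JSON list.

Convert to CNF:
  S -> B X3 | T0 A | T1 T1
  A -> C S | T0 T0
  B -> B S | C B | T1 T0
  C -> B X2 | a
  T0 -> a
  T1 -> b
  X2 -> T0 S
  X3 -> T0 T1

CYK table (by increasing span), restricted to cells inside w[0..1]:
  cell(0,0) b: {T1}  orig:{}
  cell(1,1) a: {C,T0}  orig:{C}
  cell(0,1) ba: {B}

Original NTs in T[0,1] deriving "ba": ["B"]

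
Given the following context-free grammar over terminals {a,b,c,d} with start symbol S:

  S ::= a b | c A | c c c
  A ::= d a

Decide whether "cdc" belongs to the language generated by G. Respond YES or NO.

Convert to CNF:
  S -> T1 T2 | T3 A | T3 X4
  A -> T0 T1
  T0 -> d
  T1 -> a
  T2 -> b
  T3 -> c
  X4 -> T3 T3

CYK table (by increasing span):
  T[0,0] 'c' = {T3}  orig:{}
  T[1,1] 'd' = {T0}  orig:{}
  T[2,2] 'c' = {T3}  orig:{}
  T[0,1] 'cd' = ∅
  T[1,2] 'dc' = ∅
  T[0,2] 'cdc' = ∅

S ∉ T[0,2] ⇒ NO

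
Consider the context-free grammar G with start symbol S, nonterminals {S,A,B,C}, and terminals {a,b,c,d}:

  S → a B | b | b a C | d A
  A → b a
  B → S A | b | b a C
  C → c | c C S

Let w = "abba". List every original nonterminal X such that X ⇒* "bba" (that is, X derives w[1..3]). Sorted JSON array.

CNF form of G:
  S -> T0 X6 | T1 B | T3 A | b
  A -> T0 T1
  B -> S A | T0 X4 | b
  C -> T2 X5 | c
  T0 -> b
  T1 -> a
  T2 -> c
  T3 -> d
  X4 -> T1 C
  X5 -> C S
  X6 -> T1 C

CYK fill, restricted to cells inside w[1..3]:
  T[1,1] 'b' = {B,S,T0}  orig:{B,S}
  T[2,2] 'b' = {B,S,T0}  orig:{B,S}
  T[3,3] 'a' = {T1}  orig:{}
  T[1,2] 'bb' = ∅
  T[2,3] 'ba' = {A}
  T[1,3] 'bba' = {B}

Original NTs in T[1,3] deriving "bba": ["B"]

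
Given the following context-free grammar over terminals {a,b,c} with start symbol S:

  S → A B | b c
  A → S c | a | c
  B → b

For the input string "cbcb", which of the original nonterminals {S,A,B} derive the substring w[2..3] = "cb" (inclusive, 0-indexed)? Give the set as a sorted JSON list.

CNF form of G:
  S -> A B | T1 T0
  A -> S T0 | a | c
  B -> b
  T0 -> c
  T1 -> b

CYK table (by increasing span) (cells [i..j] with 2 ≤ i ≤ j ≤ 3 only):
  T[2,2] 'c' = {A,T0}  orig:{A}
  T[3,3] 'b' = {B,T1}  orig:{B}
  T[2,3] 'cb' = {S}

Original NTs in T[2,3] deriving "cb": ["S"]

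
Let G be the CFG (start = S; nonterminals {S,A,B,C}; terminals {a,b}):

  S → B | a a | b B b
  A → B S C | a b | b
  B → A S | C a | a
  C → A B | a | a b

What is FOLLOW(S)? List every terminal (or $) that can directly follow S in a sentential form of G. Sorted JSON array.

Compute FIRST by fixpoint:
[1]
  A via A→a b: +{a}
  A via A→b: +{b}
  B via B→A S: +{a,b}
  C via C→A B: +{a,b}
  S via S→B: +{a,b}
  FIRST(S)={a,b}  FIRST(A)={a,b}  FIRST(B)={a,b}  FIRST(C)={a,b}
[2] — fixpoint
  FIRST(S)={a,b}  FIRST(A)={a,b}  FIRST(B)={a,b}  FIRST(C)={a,b}

FOLLOW iteration:
FOLLOW(S) := {$}
[1]
  A→B S C: FOLLOW(B) ⊇ FIRST(S) = {a,b}; new: +{a,b}
  A→B S C: FOLLOW(S) ⊇ FIRST(C) = {a,b}; new: +{a,b}
  B→A S: FOLLOW(A) ⊇ FIRST(S) = {a,b}; new: +{a,b}
  B→C a: FOLLOW(C) ⊇ FIRST(a) = {a}; new: +{a}
  S→B: FOLLOW(B) ⊇ FOLLOW(S) ⊇ {$,a,b}; new: +{$}
  FOLLOW(S)={$,a,b}  FOLLOW(A)={a,b}  FOLLOW(B)={$,a,b}  FOLLOW(C)={a}
[2]
  A→B S C: FOLLOW(C) ⊇ FOLLOW(A) ⊇ {a,b}; new: +{b}
  FOLLOW(S)={$,a,b}  FOLLOW(A)={a,b}  FOLLOW(B)={$,a,b}  FOLLOW(C)={a,b}
[3] (stable)
  FOLLOW(S)={$,a,b}  FOLLOW(A)={a,b}  FOLLOW(B)={$,a,b}  FOLLOW(C)={a,b}

FOLLOW(S) = ["$", "a", "b"]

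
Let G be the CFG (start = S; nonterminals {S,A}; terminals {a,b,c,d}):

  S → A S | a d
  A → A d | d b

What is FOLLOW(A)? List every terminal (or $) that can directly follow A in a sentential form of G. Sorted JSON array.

FIRST sets, iterate to fixpoint:
iter 1:
  A via A→d b: +{d}
  S via S→A S: +{d}
  S via S→a d: +{a}
  FIRST[S]={a,d}  FIRST[A]={d}
iter 2: — fixpoint
  FIRST[S]={a,d}  FIRST[A]={d}

FOLLOW sets:
FOLLOW(S) := {$}
iter 1:
  A→A d: FOLLOW(A) ⊇ FIRST(d) = {d}; new: +{d}
  S→A S: FOLLOW(A) ⊇ FIRST(S) = {a,d}; new: +{a}
  S: {$}  A: {a,d}
iter 2: done
  S: {$}  A: {a,d}

FOLLOW(A) = ["a", "d"]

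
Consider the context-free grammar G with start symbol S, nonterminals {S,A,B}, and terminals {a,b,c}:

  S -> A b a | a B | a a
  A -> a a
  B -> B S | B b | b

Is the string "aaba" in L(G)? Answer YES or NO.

Convert to CNF:
  S -> A X2 | T0 B | T0 T0
  A -> T0 T0
  B -> B S | B T1 | b
  T0 -> a
  T1 -> b
  X2 -> T1 T0

CYK fill:
  [0..0]={T0}  "a"  orig:{}
  [1..1]={T0}  "a"  orig:{}
  [2..2]={B,T1}  "b"  orig:{B}
  [3..3]={T0}  "a"  orig:{}
  [0..1]={A,S}  "aa"
  [1..2]={S}  "ab"
  [2..3]={X2}  "ba"  orig:{}
  [0..2]=∅  "aab"
  [1..3]=∅  "aba"
  [0..3]={S}  "aaba"

S ∈ T[0,3] ⇒ YES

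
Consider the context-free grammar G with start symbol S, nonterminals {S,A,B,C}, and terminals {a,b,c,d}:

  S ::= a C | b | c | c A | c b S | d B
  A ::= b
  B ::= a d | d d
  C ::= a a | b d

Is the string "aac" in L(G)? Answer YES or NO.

CNF form of G:
  S -> T0 C | T1 B | T3 A | T3 X4 | b | c
  A -> b
  B -> T0 T1 | T1 T1
  C -> T0 T0 | T2 T1
  T0 -> a
  T1 -> d
  T2 -> b
  T3 -> c
  X4 -> T2 S

CYK fill:
  T[0,0] 'a' = {T0}  orig:{}
  T[1,1] 'a' = {T0}  orig:{}
  T[2,2] 'c' = {S,T3}  orig:{S}
  T[0,1] 'aa' = {C}
  T[1,2] 'ac' = ∅
  T[0,2] 'aac' = ∅

S ∉ T[0,2] ⇒ NO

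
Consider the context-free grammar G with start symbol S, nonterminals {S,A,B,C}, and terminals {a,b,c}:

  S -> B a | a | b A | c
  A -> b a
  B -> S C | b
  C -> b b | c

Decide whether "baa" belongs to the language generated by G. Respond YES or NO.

CNF form of G:
  S -> B T1 | T0 A | a | c
  A -> T0 T1
  B -> S C | b
  C -> T0 T0 | c
  T0 -> b
  T1 -> a

CYK fill:
  cell(0,0) b: {B,T0}  orig:{B}
  cell(1,1) a: {S,T1}  orig:{S}
  cell(2,2) a: {S,T1}  orig:{S}
  cell(0,1) ba: {A,S}
  cell(1,2) aa: ∅
  cell(0,2) baa: ∅

S ∉ T[0,2] ⇒ NO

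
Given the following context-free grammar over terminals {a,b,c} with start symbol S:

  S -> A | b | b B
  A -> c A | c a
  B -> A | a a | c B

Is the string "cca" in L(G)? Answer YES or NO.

Convert to CNF:
  S -> T0 A | T0 T1 | T2 B | b
  A -> T0 A | T0 T1
  B -> T0 A | T0 B | T0 T1 | T1 T1
  T0 -> c
  T1 -> a
  T2 -> b

CYK table (by increasing span):
  cell(0,0) c: {T0}  orig:{}
  cell(1,1) c: {T0}  orig:{}
  cell(2,2) a: {T1}  orig:{}
  cell(0,1) cc: ∅
  cell(1,2) ca: {A,B,S}
  cell(0,2) cca: {A,B,S}

S ∈ T[0,2] ⇒ YES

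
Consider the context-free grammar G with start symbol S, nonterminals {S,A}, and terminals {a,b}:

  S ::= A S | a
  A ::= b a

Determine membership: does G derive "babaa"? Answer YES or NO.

CNF form of G:
  S -> A S | a
  A -> T0 T1
  T0 -> b
  T1 -> a

CYK fill:
  cell(0,0) b: {T0}  orig:{}
  cell(1,1) a: {S,T1}  orig:{S}
  cell(2,2) b: {T0}  orig:{}
  cell(3,3) a: {S,T1}  orig:{S}
  cell(4,4) a: {S,T1}  orig:{S}
  cell(0,1) ba: {A}
  cell(1,2) ab: ∅
  cell(2,3) ba: {A}
  cell(3,4) aa: ∅
  cell(0,2) bab: ∅
  cell(1,3) aba: ∅
  cell(2,4) baa: {S}
  cell(0,3) baba: ∅
  cell(1,4) abaa: ∅
  cell(0,4) babaa: {S}

S ∈ T[0,4] ⇒ YES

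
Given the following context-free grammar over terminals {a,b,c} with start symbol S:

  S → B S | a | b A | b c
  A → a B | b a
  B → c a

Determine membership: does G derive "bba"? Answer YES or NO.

Convert to CNF:
  S -> B S | T1 A | T1 T2 | a
  A -> T0 B | T1 T0
  B -> T2 T0
  T0 -> a
  T1 -> b
  T2 -> c

Fill CYK table bottom-up:
  cell(0,0) b: {T1}  orig:{}
  cell(1,1) b: {T1}  orig:{}
  cell(2,2) a: {S,T0}  orig:{S}
  cell(0,1) bb: ∅
  cell(1,2) ba: {A}
  cell(0,2) bba: {S}

S ∈ T[0,2] ⇒ YES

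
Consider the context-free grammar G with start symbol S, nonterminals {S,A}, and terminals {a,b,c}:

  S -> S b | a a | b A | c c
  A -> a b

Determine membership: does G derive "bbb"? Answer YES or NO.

CNF form of G:
  S -> S T1 | T0 T0 | T1 A | T2 T2
  A -> T0 T1
  T0 -> a
  T1 -> b
  T2 -> c

CYK table (by increasing span):
  cell(0,0) b: {T1}  orig:{}
  cell(1,1) b: {T1}  orig:{}
  cell(2,2) b: {T1}  orig:{}
  cell(0,1) bb: ∅
  cell(1,2) bb: ∅
  cell(0,2) bbb: ∅

S ∉ T[0,2] ⇒ NO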